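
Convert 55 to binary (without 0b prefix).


55 = 110111 in binary

110111


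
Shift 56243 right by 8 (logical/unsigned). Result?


0b1101101110110011 >> 8 = 0b11011011 = 219

219


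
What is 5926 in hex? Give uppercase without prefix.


5926 = 1726 hex

1726


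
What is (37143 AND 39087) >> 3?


Step 1: 37143 & 39087 = 36871
Step 2: 36871 >> 3 = 4608

4608


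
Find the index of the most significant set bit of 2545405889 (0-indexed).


0b10010111101101111100111111000001. Highest set bit at position 31

31


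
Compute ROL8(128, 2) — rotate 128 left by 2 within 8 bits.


Rotate 0b10000000 left by 2 (8-bit) = 0b10 = 2

2


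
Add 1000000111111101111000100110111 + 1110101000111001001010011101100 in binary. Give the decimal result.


1000000111111101111000100110111 + 1110101000111001001010011101100 = 10110110000110111000011000100011 = 3055257123

3055257123


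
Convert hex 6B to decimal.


6B hex = 107 decimal

107


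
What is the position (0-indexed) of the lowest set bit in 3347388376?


0b11000111100001010001011111011000. Lowest set bit at position 3

3


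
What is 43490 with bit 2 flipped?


43490 ^ (1 << 2) = 43490 ^ 4 = 43494

43494


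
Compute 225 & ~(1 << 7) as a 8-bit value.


225 & ~(1 << 7) = 97

97


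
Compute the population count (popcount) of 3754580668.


0b11011111110010100101101010111100 has 20 set bits

20


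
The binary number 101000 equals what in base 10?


101000 in decimal = 40

40


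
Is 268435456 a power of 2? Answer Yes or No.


0b10000000000000000000000000000. Only one bit set => Yes

Yes


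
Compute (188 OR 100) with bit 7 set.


Step 1: 188 | 100 = 252
Step 2: 252 | (1 << 7) = 252 | 128 = 252

252


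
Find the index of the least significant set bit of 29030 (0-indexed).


0b111000101100110. Lowest set bit at position 1

1


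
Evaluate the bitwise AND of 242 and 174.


0b11110010 & 0b10101110 = 0b10100010 = 162

162


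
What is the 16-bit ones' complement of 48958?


48958 ^ 65535 = 16577

16577


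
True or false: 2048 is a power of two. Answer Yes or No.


0b100000000000. Only one bit set => Yes

Yes


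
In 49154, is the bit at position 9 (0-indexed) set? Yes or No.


0b1100000000000010, bit 9 = 0. No

No


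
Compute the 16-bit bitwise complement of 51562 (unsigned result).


~0b1100100101101010 = 0b11011010010101 = 13973 (16-bit unsigned)

13973


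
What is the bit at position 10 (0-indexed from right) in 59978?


0b1110101001001010, position 10 = 0

0


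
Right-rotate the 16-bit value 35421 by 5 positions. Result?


Rotate 0b1000101001011101 right by 5 (16-bit) = 0b1110110001010010 = 60498

60498


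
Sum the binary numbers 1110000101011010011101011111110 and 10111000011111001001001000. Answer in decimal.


1110000101011010011101011111110 + 10111000011111001001001000 = 1110011100011110010110101000110 = 1938763078

1938763078


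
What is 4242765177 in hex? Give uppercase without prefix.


4242765177 = FCE37579 hex

FCE37579


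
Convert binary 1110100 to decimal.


1110100 in decimal = 116

116


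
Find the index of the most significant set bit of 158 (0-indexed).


0b10011110. Highest set bit at position 7

7


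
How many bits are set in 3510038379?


0b11010001001101101110111101101011 has 20 set bits

20


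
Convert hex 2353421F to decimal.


2353421F hex = 592658975 decimal

592658975


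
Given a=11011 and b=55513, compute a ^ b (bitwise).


11011 ^ 55513 = 62426

62426


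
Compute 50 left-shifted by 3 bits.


0b110010 << 3 = 0b110010000 = 400

400


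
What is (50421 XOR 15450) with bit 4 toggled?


Step 1: 50421 ^ 15450 = 63663
Step 2: 63663 ^ (1 << 4) = 63663 ^ 16 = 63679

63679


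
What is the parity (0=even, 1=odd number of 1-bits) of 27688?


0b110110000101000 has 6 ones => parity 0

0


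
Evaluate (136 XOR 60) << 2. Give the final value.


Step 1: 136 ^ 60 = 180
Step 2: 180 << 2 = 720

720


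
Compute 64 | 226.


0b1000000 | 0b11100010 = 0b11100010 = 226

226


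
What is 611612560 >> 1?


0b100100011101000111011110010000 >> 1 = 0b10010001110100011101111001000 = 305806280

305806280


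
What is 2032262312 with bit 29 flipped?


2032262312 ^ (1 << 29) = 2032262312 ^ 536870912 = 1495391400

1495391400


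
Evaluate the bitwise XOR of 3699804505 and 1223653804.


0b11011100100001101000100101011001 ^ 0b1001000111011110111100110101100 = 0b10010100011010011111000011110101 = 2489970933

2489970933


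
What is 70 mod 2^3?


70 & 7 = 6

6


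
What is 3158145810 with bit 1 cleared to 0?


3158145810 & ~(1 << 1) = 3158145808

3158145808


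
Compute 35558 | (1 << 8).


35558 | (1 << 8) = 35558 | 256 = 35814

35814


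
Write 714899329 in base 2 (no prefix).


714899329 = 101010100111000111111110000001 in binary

101010100111000111111110000001


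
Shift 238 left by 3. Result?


0b11101110 << 3 = 0b11101110000 = 1904

1904


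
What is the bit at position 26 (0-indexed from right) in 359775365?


0b10101011100011011110010000101, position 26 = 1

1


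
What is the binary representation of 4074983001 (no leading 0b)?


4074983001 = 11110010111000110100111001011001 in binary

11110010111000110100111001011001


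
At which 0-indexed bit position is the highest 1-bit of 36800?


0b1000111111000000. Highest set bit at position 15

15


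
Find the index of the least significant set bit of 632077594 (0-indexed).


0b100101101011001011110100011010. Lowest set bit at position 1

1


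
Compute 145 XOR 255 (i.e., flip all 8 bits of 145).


145 ^ 255 = 110

110


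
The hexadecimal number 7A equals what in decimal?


7A hex = 122 decimal

122


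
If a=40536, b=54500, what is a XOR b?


40536 ^ 54500 = 19132

19132


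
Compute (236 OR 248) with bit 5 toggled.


Step 1: 236 | 248 = 252
Step 2: 252 ^ (1 << 5) = 252 ^ 32 = 220

220


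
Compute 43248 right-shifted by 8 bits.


0b1010100011110000 >> 8 = 0b10101000 = 168

168


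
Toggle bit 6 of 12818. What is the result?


12818 ^ (1 << 6) = 12818 ^ 64 = 12882

12882


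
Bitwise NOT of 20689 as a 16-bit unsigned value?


~0b101000011010001 = 0b1010111100101110 = 44846 (16-bit unsigned)

44846


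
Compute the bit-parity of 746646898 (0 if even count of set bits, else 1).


0b101100100000001110110101110010 has 14 ones => parity 0

0


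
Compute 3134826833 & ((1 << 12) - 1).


3134826833 & 4095 = 2385

2385


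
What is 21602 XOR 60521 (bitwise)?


0b101010001100010 ^ 0b1110110001101001 = 0b1011100000001011 = 47115

47115


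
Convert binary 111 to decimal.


111 in decimal = 7

7


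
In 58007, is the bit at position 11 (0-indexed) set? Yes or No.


0b1110001010010111, bit 11 = 0. No

No


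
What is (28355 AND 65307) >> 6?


Step 1: 28355 & 65307 = 28163
Step 2: 28163 >> 6 = 440

440


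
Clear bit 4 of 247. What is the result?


247 & ~(1 << 4) = 231

231


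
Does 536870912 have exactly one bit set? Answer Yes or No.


0b100000000000000000000000000000. Only one bit set => Yes

Yes


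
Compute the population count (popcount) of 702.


0b1010111110 has 7 set bits

7


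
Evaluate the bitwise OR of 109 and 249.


0b1101101 | 0b11111001 = 0b11111101 = 253

253


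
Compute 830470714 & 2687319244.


0b110001011111111111101000111010 & 0b10100000001011010011110011001100 = 0b100000001011010011100000001000 = 539834376

539834376


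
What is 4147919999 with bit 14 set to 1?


4147919999 | (1 << 14) = 4147919999 | 16384 = 4147936383

4147936383


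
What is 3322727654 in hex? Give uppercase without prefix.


3322727654 = C60CCCE6 hex

C60CCCE6


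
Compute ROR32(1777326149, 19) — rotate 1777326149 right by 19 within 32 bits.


Rotate 0b1101001111011111101100001000101 right by 19 (32-bit) = 0b11111011000010001010110100111101 = 4211649853

4211649853


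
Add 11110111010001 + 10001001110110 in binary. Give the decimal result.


11110111010001 + 10001001110110 = 110000001000111 = 24647

24647


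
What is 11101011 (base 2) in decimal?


11101011 in decimal = 235

235


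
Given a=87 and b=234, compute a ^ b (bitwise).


87 ^ 234 = 189

189


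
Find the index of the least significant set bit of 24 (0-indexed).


0b11000. Lowest set bit at position 3

3


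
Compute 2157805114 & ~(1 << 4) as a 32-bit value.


2157805114 & ~(1 << 4) = 2157805098

2157805098


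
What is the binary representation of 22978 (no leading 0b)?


22978 = 101100111000010 in binary

101100111000010


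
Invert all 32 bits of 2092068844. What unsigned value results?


2092068844 ^ 4294967295 = 2202898451

2202898451


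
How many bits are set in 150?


0b10010110 has 4 set bits

4


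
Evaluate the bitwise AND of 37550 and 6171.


0b1001001010101110 & 0b1100000011011 = 0b1000000001010 = 4106

4106


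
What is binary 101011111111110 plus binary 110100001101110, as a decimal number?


101011111111110 + 110100001101110 = 1100000001101100 = 49260

49260


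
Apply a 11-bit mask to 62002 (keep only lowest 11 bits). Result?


62002 & 2047 = 562

562


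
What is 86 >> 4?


0b1010110 >> 4 = 0b101 = 5

5


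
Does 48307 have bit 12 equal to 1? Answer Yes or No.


0b1011110010110011, bit 12 = 1. Yes

Yes


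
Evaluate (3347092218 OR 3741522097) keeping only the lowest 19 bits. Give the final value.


Step 1: 3347092218 | 3741522097 = 3749944059
Step 2: 3749944059 & 524287 = 236283

236283


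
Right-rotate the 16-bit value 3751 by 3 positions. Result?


Rotate 0b111010100111 right by 3 (16-bit) = 0b1110000111010100 = 57812

57812


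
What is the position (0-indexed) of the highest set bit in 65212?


0b1111111010111100. Highest set bit at position 15

15


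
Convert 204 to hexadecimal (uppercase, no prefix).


204 = CC hex

CC


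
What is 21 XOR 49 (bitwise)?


0b10101 ^ 0b110001 = 0b100100 = 36

36


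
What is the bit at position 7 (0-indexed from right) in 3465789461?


0b11001110100100111100000000010101, position 7 = 0

0


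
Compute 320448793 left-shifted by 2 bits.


0b10011000110011010100100011001 << 2 = 0b1001100011001101010010001100100 = 1281795172

1281795172


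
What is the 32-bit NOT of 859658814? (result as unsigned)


~0b110011001111010101101000111110 = 0b11001100110000101010010111000001 = 3435308481 (32-bit unsigned)

3435308481


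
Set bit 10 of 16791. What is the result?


16791 | (1 << 10) = 16791 | 1024 = 17815

17815


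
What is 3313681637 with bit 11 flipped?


3313681637 ^ (1 << 11) = 3313681637 ^ 2048 = 3313683685

3313683685


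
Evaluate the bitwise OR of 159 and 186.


0b10011111 | 0b10111010 = 0b10111111 = 191

191


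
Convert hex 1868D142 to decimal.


1868D142 hex = 409522498 decimal

409522498


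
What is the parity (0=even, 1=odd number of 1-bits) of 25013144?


0b1011111011010101110011000 has 15 ones => parity 1

1


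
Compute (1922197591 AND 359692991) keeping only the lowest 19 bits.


Step 1: 1922197591 & 359692991 = 269510679
Step 2: 269510679 & 524287 = 26647

26647


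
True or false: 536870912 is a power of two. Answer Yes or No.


0b100000000000000000000000000000. Only one bit set => Yes

Yes


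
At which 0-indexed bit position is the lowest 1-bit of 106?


0b1101010. Lowest set bit at position 1

1


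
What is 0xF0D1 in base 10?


F0D1 hex = 61649 decimal

61649


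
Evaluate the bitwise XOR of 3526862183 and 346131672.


0b11010010001101111010010101100111 ^ 0b10100101000011000110011011000 = 0b11000110100101100010100110111111 = 3331729855

3331729855


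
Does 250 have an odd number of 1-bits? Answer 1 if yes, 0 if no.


0b11111010 has 6 ones => parity 0

0


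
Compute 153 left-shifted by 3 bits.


0b10011001 << 3 = 0b10011001000 = 1224

1224


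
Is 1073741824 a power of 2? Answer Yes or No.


0b1000000000000000000000000000000. Only one bit set => Yes

Yes


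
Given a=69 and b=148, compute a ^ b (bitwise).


69 ^ 148 = 209

209


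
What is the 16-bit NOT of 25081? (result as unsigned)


~0b110000111111001 = 0b1001111000000110 = 40454 (16-bit unsigned)

40454


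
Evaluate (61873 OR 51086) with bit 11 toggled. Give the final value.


Step 1: 61873 | 51086 = 63423
Step 2: 63423 ^ (1 << 11) = 63423 ^ 2048 = 65471

65471


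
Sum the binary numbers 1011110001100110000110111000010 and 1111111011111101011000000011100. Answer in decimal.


1011110001100110000110111000010 + 1111111011111101011000000011100 = 11011101101100011011110111011110 = 3719413214

3719413214


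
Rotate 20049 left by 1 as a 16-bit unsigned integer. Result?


Rotate 0b100111001010001 left by 1 (16-bit) = 0b1001110010100010 = 40098

40098


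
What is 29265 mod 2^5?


29265 & 31 = 17

17


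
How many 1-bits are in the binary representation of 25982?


0b110010101111110 has 10 set bits

10


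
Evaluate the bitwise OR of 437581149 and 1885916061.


0b11010000101001111010101011101 | 0b1110000011010001100101110011101 = 0b1111010011111001111111111011101 = 2055012317

2055012317


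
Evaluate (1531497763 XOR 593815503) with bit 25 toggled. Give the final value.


Step 1: 1531497763 ^ 593815503 = 2016160492
Step 2: 2016160492 ^ (1 << 25) = 2016160492 ^ 33554432 = 2049714924

2049714924


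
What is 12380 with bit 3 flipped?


12380 ^ (1 << 3) = 12380 ^ 8 = 12372

12372


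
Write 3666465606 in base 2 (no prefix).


3666465606 = 11011010100010011101001101000110 in binary

11011010100010011101001101000110


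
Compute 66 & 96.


0b1000010 & 0b1100000 = 0b1000000 = 64

64


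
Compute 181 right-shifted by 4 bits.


0b10110101 >> 4 = 0b1011 = 11

11


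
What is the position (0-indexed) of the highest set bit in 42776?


0b1010011100011000. Highest set bit at position 15

15


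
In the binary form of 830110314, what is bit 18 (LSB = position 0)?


0b110001011110100111101001101010, position 18 = 0

0


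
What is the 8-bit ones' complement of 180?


180 ^ 255 = 75

75


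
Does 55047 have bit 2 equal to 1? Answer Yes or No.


0b1101011100000111, bit 2 = 1. Yes

Yes


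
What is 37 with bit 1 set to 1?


37 | (1 << 1) = 37 | 2 = 39

39


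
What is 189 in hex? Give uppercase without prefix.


189 = BD hex

BD


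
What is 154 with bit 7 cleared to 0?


154 & ~(1 << 7) = 26

26


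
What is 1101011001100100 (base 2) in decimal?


1101011001100100 in decimal = 54884

54884


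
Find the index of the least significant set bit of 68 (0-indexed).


0b1000100. Lowest set bit at position 2

2


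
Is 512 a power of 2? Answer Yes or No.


0b1000000000. Only one bit set => Yes

Yes


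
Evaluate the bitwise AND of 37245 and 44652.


0b1001000101111101 & 0b1010111001101100 = 0b1000000001101100 = 32876

32876


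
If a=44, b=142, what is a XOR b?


44 ^ 142 = 162

162


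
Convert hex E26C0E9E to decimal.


E26C0E9E hex = 3798732446 decimal

3798732446


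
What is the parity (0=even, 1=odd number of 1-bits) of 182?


0b10110110 has 5 ones => parity 1

1


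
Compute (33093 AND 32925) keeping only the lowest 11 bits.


Step 1: 33093 & 32925 = 32773
Step 2: 32773 & 2047 = 5

5


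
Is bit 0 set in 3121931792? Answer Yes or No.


0b10111010000101001110011000010000, bit 0 = 0. No

No


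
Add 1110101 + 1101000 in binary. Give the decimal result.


1110101 + 1101000 = 11011101 = 221

221


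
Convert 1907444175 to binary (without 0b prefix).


1907444175 = 1110001101100010100100111001111 in binary

1110001101100010100100111001111


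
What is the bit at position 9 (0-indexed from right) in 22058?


0b101011000101010, position 9 = 1

1


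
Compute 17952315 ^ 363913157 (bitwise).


0b1000100011110111000111011 ^ 0b10101101100001101111111000101 = 0b10100101000010011000111111110 = 346108414

346108414


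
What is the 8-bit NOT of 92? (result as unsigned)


~0b1011100 = 0b10100011 = 163 (8-bit unsigned)

163


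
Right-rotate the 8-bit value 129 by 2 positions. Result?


Rotate 0b10000001 right by 2 (8-bit) = 0b1100000 = 96

96


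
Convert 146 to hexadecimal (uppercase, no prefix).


146 = 92 hex

92


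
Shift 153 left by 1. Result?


0b10011001 << 1 = 0b100110010 = 306

306


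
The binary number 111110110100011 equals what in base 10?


111110110100011 in decimal = 32163

32163


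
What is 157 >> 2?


0b10011101 >> 2 = 0b100111 = 39

39


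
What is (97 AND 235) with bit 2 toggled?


Step 1: 97 & 235 = 97
Step 2: 97 ^ (1 << 2) = 97 ^ 4 = 101

101


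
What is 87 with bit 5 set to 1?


87 | (1 << 5) = 87 | 32 = 119

119


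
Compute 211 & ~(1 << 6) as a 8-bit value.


211 & ~(1 << 6) = 147

147


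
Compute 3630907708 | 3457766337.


0b11011000011010110100000100111100 | 0b11001110000110010101001111000001 = 0b11011110011110110101001111111101 = 3732624381

3732624381


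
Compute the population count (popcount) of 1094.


0b10001000110 has 4 set bits

4


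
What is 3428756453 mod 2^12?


3428756453 & 4095 = 3045

3045


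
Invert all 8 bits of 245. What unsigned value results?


245 ^ 255 = 10

10


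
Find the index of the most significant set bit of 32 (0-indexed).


0b100000. Highest set bit at position 5

5


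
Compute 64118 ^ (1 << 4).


64118 ^ (1 << 4) = 64118 ^ 16 = 64102

64102


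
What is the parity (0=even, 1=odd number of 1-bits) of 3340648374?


0b11000111000111100011111110110110 has 20 ones => parity 0

0


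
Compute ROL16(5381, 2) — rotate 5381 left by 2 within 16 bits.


Rotate 0b1010100000101 left by 2 (16-bit) = 0b101010000010100 = 21524

21524


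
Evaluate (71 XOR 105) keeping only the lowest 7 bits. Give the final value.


Step 1: 71 ^ 105 = 46
Step 2: 46 & 127 = 46

46


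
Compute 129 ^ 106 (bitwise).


0b10000001 ^ 0b1101010 = 0b11101011 = 235

235


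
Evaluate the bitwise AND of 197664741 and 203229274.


0b1011110010000001111111100101 & 0b1100000111010000100001011010 = 0b1000000010000000100001000000 = 134744128

134744128


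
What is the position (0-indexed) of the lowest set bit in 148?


0b10010100. Lowest set bit at position 2

2


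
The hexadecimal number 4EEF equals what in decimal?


4EEF hex = 20207 decimal

20207


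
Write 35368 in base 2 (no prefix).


35368 = 1000101000101000 in binary

1000101000101000


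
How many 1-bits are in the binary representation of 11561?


0b10110100101001 has 7 set bits

7


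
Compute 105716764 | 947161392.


0b110010011010001110000011100 | 0b111000011101001000100100110000 = 0b111110011111011001110100111100 = 1048419644

1048419644


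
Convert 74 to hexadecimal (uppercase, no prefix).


74 = 4A hex

4A


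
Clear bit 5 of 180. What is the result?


180 & ~(1 << 5) = 148

148


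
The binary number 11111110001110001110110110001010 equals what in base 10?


11111110001110001110110110001010 in decimal = 4265143690

4265143690


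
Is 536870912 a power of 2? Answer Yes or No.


0b100000000000000000000000000000. Only one bit set => Yes

Yes


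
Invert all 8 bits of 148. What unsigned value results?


148 ^ 255 = 107

107


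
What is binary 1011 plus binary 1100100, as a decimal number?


1011 + 1100100 = 1101111 = 111

111


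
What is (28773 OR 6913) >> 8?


Step 1: 28773 | 6913 = 31589
Step 2: 31589 >> 8 = 123

123


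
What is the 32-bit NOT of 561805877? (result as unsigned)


~0b100001011111000111101000110101 = 0b11011110100000111000010111001010 = 3733161418 (32-bit unsigned)

3733161418


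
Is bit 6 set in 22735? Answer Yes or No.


0b101100011001111, bit 6 = 1. Yes

Yes


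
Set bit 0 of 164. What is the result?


164 | (1 << 0) = 164 | 1 = 165

165


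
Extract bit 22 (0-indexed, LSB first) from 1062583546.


0b111111010101011011110011111010, position 22 = 1

1


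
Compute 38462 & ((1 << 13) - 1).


38462 & 8191 = 5694

5694


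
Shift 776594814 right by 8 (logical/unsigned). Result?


0b101110010010011110010101111110 >> 8 = 0b1011100100100111100101 = 3033573

3033573


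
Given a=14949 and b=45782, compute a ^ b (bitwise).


14949 ^ 45782 = 34995

34995


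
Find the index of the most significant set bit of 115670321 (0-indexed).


0b110111001001111110100110001. Highest set bit at position 26

26


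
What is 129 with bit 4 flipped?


129 ^ (1 << 4) = 129 ^ 16 = 145

145


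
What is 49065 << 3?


0b1011111110101001 << 3 = 0b1011111110101001000 = 392520

392520


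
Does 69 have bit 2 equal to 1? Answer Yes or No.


0b1000101, bit 2 = 1. Yes

Yes


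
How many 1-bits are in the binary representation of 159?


0b10011111 has 6 set bits

6


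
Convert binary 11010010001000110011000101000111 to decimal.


11010010001000110011000101000111 in decimal = 3525521735

3525521735


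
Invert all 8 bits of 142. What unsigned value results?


142 ^ 255 = 113

113


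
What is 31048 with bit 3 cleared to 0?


31048 & ~(1 << 3) = 31040

31040


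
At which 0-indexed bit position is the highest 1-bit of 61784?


0b1111000101011000. Highest set bit at position 15

15


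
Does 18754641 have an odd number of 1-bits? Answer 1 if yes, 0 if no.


0b1000111100010110001010001 has 11 ones => parity 1

1


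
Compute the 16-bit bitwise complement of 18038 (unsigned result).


~0b100011001110110 = 0b1011100110001001 = 47497 (16-bit unsigned)

47497


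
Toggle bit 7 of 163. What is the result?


163 ^ (1 << 7) = 163 ^ 128 = 35

35


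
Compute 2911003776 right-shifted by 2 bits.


0b10101101100000100110010010000000 >> 2 = 0b101011011000001001100100100000 = 727750944

727750944


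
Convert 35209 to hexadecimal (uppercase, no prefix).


35209 = 8989 hex

8989


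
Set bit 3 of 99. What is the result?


99 | (1 << 3) = 99 | 8 = 107

107


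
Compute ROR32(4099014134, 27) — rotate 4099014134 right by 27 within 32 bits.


Rotate 0b11110100010100011111110111110110 right by 27 (32-bit) = 0b10001010001111111011111011011110 = 2319433438

2319433438


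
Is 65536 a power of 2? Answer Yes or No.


0b10000000000000000. Only one bit set => Yes

Yes


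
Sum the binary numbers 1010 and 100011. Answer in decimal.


1010 + 100011 = 101101 = 45

45


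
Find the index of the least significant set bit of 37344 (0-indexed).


0b1001000111100000. Lowest set bit at position 5

5


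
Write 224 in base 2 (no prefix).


224 = 11100000 in binary

11100000


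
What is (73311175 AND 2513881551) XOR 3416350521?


Step 1: 73311175 & 2513881551 = 72778183
Step 2: 72778183 ^ 3416350521 = 3489128190

3489128190


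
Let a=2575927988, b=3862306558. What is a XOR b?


2575927988 ^ 3862306558 = 2143261770

2143261770


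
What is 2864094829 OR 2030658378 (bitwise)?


0b10101010101101101001111001101101 | 0b1111001000010010110001101001010 = 0b11111011101111111111111101101111 = 4223663983

4223663983


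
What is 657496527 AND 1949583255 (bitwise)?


0b100111001100001001100111001111 & 0b1110100001101000100011110010111 = 0b100100001100000000000110000111 = 607125895

607125895


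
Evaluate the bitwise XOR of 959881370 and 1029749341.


0b111001001101101010000010011010 ^ 0b111101011000001011101001011101 = 0b100010101100001101011000111 = 72751815

72751815


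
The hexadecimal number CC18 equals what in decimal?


CC18 hex = 52248 decimal

52248


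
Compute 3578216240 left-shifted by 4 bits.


0b11010101010001110011111100110000 << 4 = 0b110101010100011100111111001100000000 = 57251459840

57251459840


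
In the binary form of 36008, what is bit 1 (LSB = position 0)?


0b1000110010101000, position 1 = 0

0


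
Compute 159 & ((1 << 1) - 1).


159 & 1 = 1

1


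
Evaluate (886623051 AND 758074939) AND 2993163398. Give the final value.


Step 1: 886623051 & 758074939 = 604523019
Step 2: 604523019 & 2993163398 = 537397250

537397250


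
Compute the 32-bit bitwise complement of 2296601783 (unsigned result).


~0b10001000111000110101110010110111 = 0b1110111000111001010001101001000 = 1998365512 (32-bit unsigned)

1998365512


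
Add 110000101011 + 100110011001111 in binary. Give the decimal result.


110000101011 + 100110011001111 = 101100011111010 = 22778

22778


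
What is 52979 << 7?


0b1100111011110011 << 7 = 0b11001110111100110000000 = 6781312

6781312


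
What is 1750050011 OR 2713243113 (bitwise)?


0b1101000010011111010010011011011 | 0b10100001101110001100110111101001 = 0b11101001111111111110110111111011 = 3925863931

3925863931


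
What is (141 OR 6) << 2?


Step 1: 141 | 6 = 143
Step 2: 143 << 2 = 572

572


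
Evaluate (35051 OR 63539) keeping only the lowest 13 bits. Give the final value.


Step 1: 35051 | 63539 = 63739
Step 2: 63739 & 8191 = 6395

6395


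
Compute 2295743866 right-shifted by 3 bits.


0b10001000110101100100010101111010 >> 3 = 0b10001000110101100100010101111 = 286967983

286967983


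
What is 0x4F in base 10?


4F hex = 79 decimal

79


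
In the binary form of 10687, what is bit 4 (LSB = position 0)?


0b10100110111111, position 4 = 1

1


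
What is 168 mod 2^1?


168 & 1 = 0

0


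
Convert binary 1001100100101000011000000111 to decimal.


1001100100101000011000000111 in decimal = 160597511

160597511


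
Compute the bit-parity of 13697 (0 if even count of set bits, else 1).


0b11010110000001 has 6 ones => parity 0

0


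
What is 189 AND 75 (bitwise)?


0b10111101 & 0b1001011 = 0b1001 = 9

9


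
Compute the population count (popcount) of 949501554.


0b111000100110000011111001110010 has 15 set bits

15


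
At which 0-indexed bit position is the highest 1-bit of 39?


0b100111. Highest set bit at position 5

5


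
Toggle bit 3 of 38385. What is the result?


38385 ^ (1 << 3) = 38385 ^ 8 = 38393

38393


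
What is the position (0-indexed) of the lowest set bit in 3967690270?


0b11101100011111100010011000011110. Lowest set bit at position 1

1


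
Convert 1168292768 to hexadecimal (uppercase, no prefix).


1168292768 = 45A2BBA0 hex

45A2BBA0


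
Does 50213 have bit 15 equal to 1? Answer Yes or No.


0b1100010000100101, bit 15 = 1. Yes

Yes


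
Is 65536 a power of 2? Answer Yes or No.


0b10000000000000000. Only one bit set => Yes

Yes


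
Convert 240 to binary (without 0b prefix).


240 = 11110000 in binary

11110000


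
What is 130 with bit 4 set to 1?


130 | (1 << 4) = 130 | 16 = 146

146


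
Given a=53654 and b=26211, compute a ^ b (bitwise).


53654 ^ 26211 = 47093

47093


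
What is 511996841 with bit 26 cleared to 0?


511996841 & ~(1 << 26) = 444887977

444887977


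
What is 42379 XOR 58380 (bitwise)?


0b1010010110001011 ^ 0b1110010000001100 = 0b100000110000111 = 16775

16775


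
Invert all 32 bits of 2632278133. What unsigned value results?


2632278133 ^ 4294967295 = 1662689162

1662689162


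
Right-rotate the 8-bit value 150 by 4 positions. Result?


Rotate 0b10010110 right by 4 (8-bit) = 0b1101001 = 105

105


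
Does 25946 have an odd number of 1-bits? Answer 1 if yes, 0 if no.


0b110010101011010 has 8 ones => parity 0

0


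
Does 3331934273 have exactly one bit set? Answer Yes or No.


0b11000110100110010100100001000001. Multiple bits set => No

No


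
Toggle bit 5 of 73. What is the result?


73 ^ (1 << 5) = 73 ^ 32 = 105

105


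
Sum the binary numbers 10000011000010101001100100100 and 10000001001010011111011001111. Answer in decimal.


10000011000010101001100100100 + 10000001001010011111011001111 = 100000100001101001000111110011 = 545690099

545690099


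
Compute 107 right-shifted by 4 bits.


0b1101011 >> 4 = 0b110 = 6

6


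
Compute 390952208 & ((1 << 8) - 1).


390952208 & 255 = 16

16


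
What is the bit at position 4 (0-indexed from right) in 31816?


0b111110001001000, position 4 = 0

0


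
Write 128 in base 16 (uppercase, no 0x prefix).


128 = 80 hex

80


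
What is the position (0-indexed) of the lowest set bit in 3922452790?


0b11101001110010111110000100110110. Lowest set bit at position 1

1


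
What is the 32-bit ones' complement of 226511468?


226511468 ^ 4294967295 = 4068455827

4068455827


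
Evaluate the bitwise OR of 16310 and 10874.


0b11111110110110 | 0b10101001111010 = 0b11111111111110 = 16382

16382


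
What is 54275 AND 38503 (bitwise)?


0b1101010000000011 & 0b1001011001100111 = 0b1001010000000011 = 37891

37891


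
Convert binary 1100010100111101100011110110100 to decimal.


1100010100111101100011110110100 in decimal = 1654572980

1654572980


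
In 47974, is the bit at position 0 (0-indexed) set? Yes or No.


0b1011101101100110, bit 0 = 0. No

No


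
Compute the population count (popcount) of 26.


0b11010 has 3 set bits

3


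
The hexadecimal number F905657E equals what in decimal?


F905657E hex = 4177880446 decimal

4177880446


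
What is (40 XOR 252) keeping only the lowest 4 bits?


Step 1: 40 ^ 252 = 212
Step 2: 212 & 15 = 4

4


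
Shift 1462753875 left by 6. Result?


0b1010111001011111101101001010011 << 6 = 0b1010111001011111101101001010011000000 = 93616248000

93616248000


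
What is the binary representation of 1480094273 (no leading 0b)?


1480094273 = 1011000001110000111001001000001 in binary

1011000001110000111001001000001


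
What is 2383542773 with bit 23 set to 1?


2383542773 | (1 << 23) = 2383542773 | 8388608 = 2391931381

2391931381


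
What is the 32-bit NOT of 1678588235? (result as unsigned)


~0b1100100000011010011100101001011 = 0b10011011111100101100011010110100 = 2616379060 (32-bit unsigned)

2616379060


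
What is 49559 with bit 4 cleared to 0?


49559 & ~(1 << 4) = 49543

49543


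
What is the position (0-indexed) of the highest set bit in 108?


0b1101100. Highest set bit at position 6

6


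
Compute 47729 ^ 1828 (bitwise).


0b1011101001110001 ^ 0b11100100100 = 0b1011110101010101 = 48469

48469


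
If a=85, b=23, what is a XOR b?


85 ^ 23 = 66

66


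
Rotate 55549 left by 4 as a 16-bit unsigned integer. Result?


Rotate 0b1101100011111101 left by 4 (16-bit) = 0b1000111111011101 = 36829

36829


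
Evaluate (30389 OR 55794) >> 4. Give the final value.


Step 1: 30389 | 55794 = 65527
Step 2: 65527 >> 4 = 4095

4095


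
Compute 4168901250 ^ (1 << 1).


4168901250 ^ (1 << 1) = 4168901250 ^ 2 = 4168901248

4168901248


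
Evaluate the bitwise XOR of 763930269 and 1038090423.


0b101101100010001010011010011101 ^ 0b111101111000000000000010110111 = 0b10000011010001010011000101010 = 275293738

275293738


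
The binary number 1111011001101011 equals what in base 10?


1111011001101011 in decimal = 63083

63083


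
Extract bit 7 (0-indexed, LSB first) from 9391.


0b10010010101111, position 7 = 1

1


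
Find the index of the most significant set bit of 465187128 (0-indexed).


0b11011101110100011000100111000. Highest set bit at position 28

28


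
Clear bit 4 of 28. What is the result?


28 & ~(1 << 4) = 12

12


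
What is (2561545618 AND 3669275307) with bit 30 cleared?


Step 1: 2561545618 & 3669275307 = 2560888962
Step 2: 2560888962 & ~(1 << 30) = 2560888962

2560888962


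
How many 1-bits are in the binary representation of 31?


0b11111 has 5 set bits

5


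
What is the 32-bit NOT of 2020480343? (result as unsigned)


~0b1111000011011100001010101010111 = 0b10000111100100011110101010101000 = 2274486952 (32-bit unsigned)

2274486952


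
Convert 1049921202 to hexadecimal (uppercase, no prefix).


1049921202 = 3E9486B2 hex

3E9486B2


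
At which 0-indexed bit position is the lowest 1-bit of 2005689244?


0b1110111100011000110001110011100. Lowest set bit at position 2

2


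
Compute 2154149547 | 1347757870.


0b10000000011001011011011010101011 | 0b1010000010101010010011100101110 = 0b11010000011101011011011110101111 = 3497375663

3497375663


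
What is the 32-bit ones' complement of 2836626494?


2836626494 ^ 4294967295 = 1458340801

1458340801


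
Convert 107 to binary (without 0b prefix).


107 = 1101011 in binary

1101011


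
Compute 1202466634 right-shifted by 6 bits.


0b1000111101011000010111101001010 >> 6 = 0b1000111101011000010111101 = 18788541

18788541


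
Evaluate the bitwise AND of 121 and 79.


0b1111001 & 0b1001111 = 0b1001001 = 73

73


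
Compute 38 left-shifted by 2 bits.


0b100110 << 2 = 0b10011000 = 152

152


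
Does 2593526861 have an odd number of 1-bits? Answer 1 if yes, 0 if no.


0b10011010100101100001010001001101 has 14 ones => parity 0

0


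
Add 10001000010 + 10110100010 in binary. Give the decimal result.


10001000010 + 10110100010 = 100111100100 = 2532

2532


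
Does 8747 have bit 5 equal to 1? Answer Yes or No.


0b10001000101011, bit 5 = 1. Yes

Yes


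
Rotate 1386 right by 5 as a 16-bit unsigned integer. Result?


Rotate 0b10101101010 right by 5 (16-bit) = 0b101000000101011 = 20523

20523


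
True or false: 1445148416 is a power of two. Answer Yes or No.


0b1010110001000110011011100000000. Multiple bits set => No

No


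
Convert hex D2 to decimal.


D2 hex = 210 decimal

210


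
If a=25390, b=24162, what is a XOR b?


25390 ^ 24162 = 15692

15692


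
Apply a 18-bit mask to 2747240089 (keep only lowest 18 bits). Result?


2747240089 & 262143 = 233113

233113


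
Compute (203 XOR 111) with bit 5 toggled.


Step 1: 203 ^ 111 = 164
Step 2: 164 ^ (1 << 5) = 164 ^ 32 = 132

132


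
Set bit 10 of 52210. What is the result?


52210 | (1 << 10) = 52210 | 1024 = 53234

53234


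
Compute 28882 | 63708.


0b111000011010010 | 0b1111100011011100 = 0b1111100011011110 = 63710

63710


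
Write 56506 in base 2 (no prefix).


56506 = 1101110010111010 in binary

1101110010111010


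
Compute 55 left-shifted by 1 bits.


0b110111 << 1 = 0b1101110 = 110

110


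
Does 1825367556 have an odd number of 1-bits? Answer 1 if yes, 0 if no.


0b1101100110011001110011000000100 has 14 ones => parity 0

0


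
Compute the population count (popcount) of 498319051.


0b11101101100111011111011001011 has 20 set bits

20


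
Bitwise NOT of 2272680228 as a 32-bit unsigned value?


~0b10000111011101100101100100100100 = 0b1111000100010011010011011011011 = 2022287067 (32-bit unsigned)

2022287067


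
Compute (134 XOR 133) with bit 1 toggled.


Step 1: 134 ^ 133 = 3
Step 2: 3 ^ (1 << 1) = 3 ^ 2 = 1

1


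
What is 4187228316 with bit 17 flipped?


4187228316 ^ (1 << 17) = 4187228316 ^ 131072 = 4187359388

4187359388


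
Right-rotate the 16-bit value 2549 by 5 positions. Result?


Rotate 0b100111110101 right by 5 (16-bit) = 0b1010100001001111 = 43087

43087


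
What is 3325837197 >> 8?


0b11000110001111000011111110001101 >> 8 = 0b110001100011110000111111 = 12991551

12991551


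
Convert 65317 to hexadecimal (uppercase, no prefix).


65317 = FF25 hex

FF25


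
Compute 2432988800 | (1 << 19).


2432988800 | (1 << 19) = 2432988800 | 524288 = 2433513088

2433513088


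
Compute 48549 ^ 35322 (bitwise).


0b1011110110100101 ^ 0b1000100111111010 = 0b11010001011111 = 13407

13407


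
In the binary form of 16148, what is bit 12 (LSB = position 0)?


0b11111100010100, position 12 = 1

1


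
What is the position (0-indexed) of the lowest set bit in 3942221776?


0b11101010111110011000011111010000. Lowest set bit at position 4

4


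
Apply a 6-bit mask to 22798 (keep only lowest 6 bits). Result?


22798 & 63 = 14

14


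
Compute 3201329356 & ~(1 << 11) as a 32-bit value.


3201329356 & ~(1 << 11) = 3201327308

3201327308


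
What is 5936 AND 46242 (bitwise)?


0b1011100110000 & 0b1011010010100010 = 0b1010000100000 = 5152

5152


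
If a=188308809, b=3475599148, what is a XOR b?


188308809 ^ 3475599148 = 3289395813

3289395813


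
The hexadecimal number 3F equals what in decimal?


3F hex = 63 decimal

63


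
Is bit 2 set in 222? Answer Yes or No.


0b11011110, bit 2 = 1. Yes

Yes


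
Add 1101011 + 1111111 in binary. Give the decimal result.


1101011 + 1111111 = 11101010 = 234

234


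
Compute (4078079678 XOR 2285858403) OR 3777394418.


Step 1: 4078079678 ^ 2285858403 = 2066604253
Step 2: 2066604253 | 3777394418 = 4214224639

4214224639


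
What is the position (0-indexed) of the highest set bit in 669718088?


0b100111111010110001011001001000. Highest set bit at position 29

29


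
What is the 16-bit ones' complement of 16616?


16616 ^ 65535 = 48919

48919


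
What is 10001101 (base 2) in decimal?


10001101 in decimal = 141

141


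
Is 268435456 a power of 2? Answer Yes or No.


0b10000000000000000000000000000. Only one bit set => Yes

Yes


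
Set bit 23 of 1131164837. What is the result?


1131164837 | (1 << 23) = 1131164837 | 8388608 = 1139553445

1139553445


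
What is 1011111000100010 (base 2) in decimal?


1011111000100010 in decimal = 48674

48674


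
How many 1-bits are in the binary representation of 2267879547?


0b10000111001011010001100001111011 has 16 set bits

16


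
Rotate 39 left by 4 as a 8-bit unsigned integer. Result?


Rotate 0b100111 left by 4 (8-bit) = 0b1110010 = 114

114


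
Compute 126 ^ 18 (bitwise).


0b1111110 ^ 0b10010 = 0b1101100 = 108

108


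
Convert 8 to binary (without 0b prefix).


8 = 1000 in binary

1000


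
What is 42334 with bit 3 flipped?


42334 ^ (1 << 3) = 42334 ^ 8 = 42326

42326


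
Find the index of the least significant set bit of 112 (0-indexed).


0b1110000. Lowest set bit at position 4

4


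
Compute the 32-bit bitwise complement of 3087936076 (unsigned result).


~0b10111000000011100010101001001100 = 0b1000111111100011101010110110011 = 1207031219 (32-bit unsigned)

1207031219


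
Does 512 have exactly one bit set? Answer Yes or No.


0b1000000000. Only one bit set => Yes

Yes


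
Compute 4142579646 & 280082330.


0b11110110111010101011111110111110 & 0b10000101100011011011110011010 = 0b10000101000001011011110011010 = 278968218

278968218


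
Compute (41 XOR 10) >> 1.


Step 1: 41 ^ 10 = 35
Step 2: 35 >> 1 = 17

17


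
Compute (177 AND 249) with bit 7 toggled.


Step 1: 177 & 249 = 177
Step 2: 177 ^ (1 << 7) = 177 ^ 128 = 49

49
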